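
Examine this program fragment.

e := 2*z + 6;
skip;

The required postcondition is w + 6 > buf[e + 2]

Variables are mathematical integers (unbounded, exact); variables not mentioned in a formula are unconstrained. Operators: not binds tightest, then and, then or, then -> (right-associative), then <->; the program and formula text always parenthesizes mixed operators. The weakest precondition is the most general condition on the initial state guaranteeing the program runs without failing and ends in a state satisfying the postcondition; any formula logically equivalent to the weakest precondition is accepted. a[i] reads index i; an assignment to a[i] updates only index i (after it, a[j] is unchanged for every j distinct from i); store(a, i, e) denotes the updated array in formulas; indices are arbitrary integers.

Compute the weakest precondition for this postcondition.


Working backward. After the program, the postcondition w + 6 > buf[e + 2] must hold; in canonical form it is w > buf[e + 2] - 6.
Before skip: w > buf[e + 2] - 6
Before e := 2*z + 6: w > buf[2*z + 8] - 6
Answer: WP = w > buf[2*z + 8] - 6


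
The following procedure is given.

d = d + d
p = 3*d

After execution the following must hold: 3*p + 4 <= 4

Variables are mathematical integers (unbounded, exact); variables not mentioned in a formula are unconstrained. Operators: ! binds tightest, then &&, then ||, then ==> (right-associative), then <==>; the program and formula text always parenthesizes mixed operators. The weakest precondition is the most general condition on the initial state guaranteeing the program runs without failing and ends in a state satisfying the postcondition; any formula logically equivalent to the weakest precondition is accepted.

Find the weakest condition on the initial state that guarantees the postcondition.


Working backward. After the program, the postcondition 3*p + 4 <= 4 must hold; in canonical form it is 3*p <= 0.
Before p := 3*d: 9*d <= 0
Before d := d + d: 18*d <= 0
Answer: WP = 18*d <= 0


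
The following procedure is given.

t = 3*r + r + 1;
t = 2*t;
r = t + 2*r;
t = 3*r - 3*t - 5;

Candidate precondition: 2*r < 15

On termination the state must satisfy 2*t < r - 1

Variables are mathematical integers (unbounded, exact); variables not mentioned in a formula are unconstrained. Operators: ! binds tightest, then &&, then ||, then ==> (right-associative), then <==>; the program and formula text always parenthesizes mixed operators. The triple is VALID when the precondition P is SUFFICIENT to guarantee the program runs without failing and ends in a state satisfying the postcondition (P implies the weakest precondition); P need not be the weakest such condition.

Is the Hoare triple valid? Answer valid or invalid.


Working backward. After the program, 2*t < r - 1 must hold.
Before t := 3*r - 3*t - 5: 5*r < 6*t + 9
Before r := t + 2*r: 10*r < t + 9
Before t := 2*t: 10*r < 2*t + 9
Before t := 3*r + r + 1: 2*r < 11
The weakest precondition is 2*r < 11.
Check whether 2*r < 15 implies it.
Countermodel: at the initial state r = 6, the precondition holds but the weakest precondition fails.
Answer: invalid


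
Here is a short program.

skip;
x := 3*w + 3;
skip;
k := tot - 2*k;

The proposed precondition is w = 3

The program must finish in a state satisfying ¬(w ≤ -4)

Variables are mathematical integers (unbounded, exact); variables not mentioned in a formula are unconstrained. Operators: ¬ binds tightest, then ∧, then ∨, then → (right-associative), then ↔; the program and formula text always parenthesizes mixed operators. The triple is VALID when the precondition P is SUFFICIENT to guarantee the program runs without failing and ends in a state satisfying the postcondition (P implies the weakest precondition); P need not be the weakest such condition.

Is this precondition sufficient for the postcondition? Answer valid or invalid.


Working backward. After the program, ¬(w ≤ -4) must hold.
Before k := tot - 2*k: ¬(w ≤ -4)
Before skip: ¬(w ≤ -4)
Before x := 3*w + 3: ¬(w ≤ -4)
Before skip: ¬(w ≤ -4)
The weakest precondition is ¬(w ≤ -4).
Check whether w = 3 implies it.
Every state satisfying the precondition satisfies the weakest precondition: the implication holds.
Answer: valid


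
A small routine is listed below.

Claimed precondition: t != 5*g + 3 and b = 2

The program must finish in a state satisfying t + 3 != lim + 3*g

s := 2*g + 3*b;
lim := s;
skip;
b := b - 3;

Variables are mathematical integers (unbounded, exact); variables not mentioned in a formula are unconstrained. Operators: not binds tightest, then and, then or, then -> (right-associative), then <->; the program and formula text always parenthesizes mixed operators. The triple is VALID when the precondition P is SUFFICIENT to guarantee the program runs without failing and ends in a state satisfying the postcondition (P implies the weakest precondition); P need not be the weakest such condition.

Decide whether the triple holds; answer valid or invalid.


Working backward. After the program, the postcondition t + 3 != lim + 3*g must hold; in canonical form it is t != 3*g + lim - 3.
Before b := b - 3: t != 3*g + lim - 3
Before skip: t != 3*g + lim - 3
Before lim := s: t != 3*g + s - 3
Before s := 2*g + 3*b: t != 3*b + 5*g - 3
The weakest precondition is t != 3*b + 5*g - 3.
Check whether t != 5*g + 3 and b = 2 implies it.
Every state satisfying the precondition satisfies the weakest precondition: the implication holds.
Answer: valid


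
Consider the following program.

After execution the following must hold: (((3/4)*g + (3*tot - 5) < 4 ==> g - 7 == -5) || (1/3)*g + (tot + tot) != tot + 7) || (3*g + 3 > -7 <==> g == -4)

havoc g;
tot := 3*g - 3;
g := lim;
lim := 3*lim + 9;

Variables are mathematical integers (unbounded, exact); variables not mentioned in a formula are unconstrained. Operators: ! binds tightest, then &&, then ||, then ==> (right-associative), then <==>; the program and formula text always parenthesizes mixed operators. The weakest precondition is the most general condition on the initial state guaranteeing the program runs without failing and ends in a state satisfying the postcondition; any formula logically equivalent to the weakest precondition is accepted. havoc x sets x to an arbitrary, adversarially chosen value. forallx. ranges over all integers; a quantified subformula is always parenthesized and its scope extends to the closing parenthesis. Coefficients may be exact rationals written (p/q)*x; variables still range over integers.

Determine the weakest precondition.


Working backward. After the program, the postcondition (((3/4)*g + (3*tot - 5) < 4 ==> g - 7 == -5) || (1/3)*g + (tot + tot) != tot + 7) || (3*g + 3 > -7 <==> g == -4) must hold; in canonical form it is ((3/4)*g + 3*tot < 9 ==> g == 2) || (1/3)*g + tot != 7 || (3*g > -10 <==> g == -4).
Before lim := 3*lim + 9: ((3/4)*g + 3*tot < 9 ==> g == 2) || (1/3)*g + tot != 7 || (3*g > -10 <==> g == -4)
Before g := lim: ((3/4)*lim + 3*tot < 9 ==> lim == 2) || (1/3)*lim + tot != 7 || (3*lim > -10 <==> lim == -4)
Before tot := 3*g - 3: (9*g + (3/4)*lim < 18 ==> lim == 2) || 3*g + (1/3)*lim != 10 || (3*lim > -10 <==> lim == -4)
Before havoc g: forall g_1. ((9*g_1 + (3/4)*lim < 18 ==> lim == 2) || 3*g_1 + (1/3)*lim != 10 || (3*lim > -10 <==> lim == -4))
Answer: WP = forall g_1. ((9*g_1 + (3/4)*lim < 18 ==> lim == 2) || 3*g_1 + (1/3)*lim != 10 || (3*lim > -10 <==> lim == -4))


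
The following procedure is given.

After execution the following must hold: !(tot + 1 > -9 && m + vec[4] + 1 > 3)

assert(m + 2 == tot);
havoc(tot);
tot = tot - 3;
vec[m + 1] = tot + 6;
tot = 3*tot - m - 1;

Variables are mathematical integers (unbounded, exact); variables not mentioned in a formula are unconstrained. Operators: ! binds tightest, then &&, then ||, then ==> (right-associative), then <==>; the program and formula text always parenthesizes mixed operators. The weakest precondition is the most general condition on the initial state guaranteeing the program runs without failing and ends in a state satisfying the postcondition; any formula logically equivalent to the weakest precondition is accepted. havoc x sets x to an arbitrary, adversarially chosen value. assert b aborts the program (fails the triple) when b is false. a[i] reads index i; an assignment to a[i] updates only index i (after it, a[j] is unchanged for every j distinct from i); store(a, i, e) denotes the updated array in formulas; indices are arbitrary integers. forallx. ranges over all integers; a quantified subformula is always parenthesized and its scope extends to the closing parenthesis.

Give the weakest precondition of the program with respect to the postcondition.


Working backward. After the program, the postcondition !(tot + 1 > -9 && m + vec[4] + 1 > 3) must hold; in canonical form it is !(tot > -10 && vec[4] + m > 2).
Before tot := 3*tot - m - 1: !(3*tot > m - 9 && vec[4] + m > 2)
Before vec[m + 1] := tot + 6: !(3*tot > m - 9 && store(vec, m + 1, tot + 6)[4] + m > 2)
Before tot := tot - 3: !(3*tot > m && store(vec, m + 1, tot + 3)[4] + m > 2)
Before havoc tot: forall tot_1. (!(3*tot_1 > m && store(vec, m + 1, tot_1 + 3)[4] + m > 2))
Before assert m + 2 == tot: m == tot - 2 && (forall tot_1. (!(3*tot_1 > m && store(vec, m + 1, tot_1 + 3)[4] + m > 2)))
Answer: WP = m == tot - 2 && (forall tot_1. (!(3*tot_1 > m && store(vec, m + 1, tot_1 + 3)[4] + m > 2)))


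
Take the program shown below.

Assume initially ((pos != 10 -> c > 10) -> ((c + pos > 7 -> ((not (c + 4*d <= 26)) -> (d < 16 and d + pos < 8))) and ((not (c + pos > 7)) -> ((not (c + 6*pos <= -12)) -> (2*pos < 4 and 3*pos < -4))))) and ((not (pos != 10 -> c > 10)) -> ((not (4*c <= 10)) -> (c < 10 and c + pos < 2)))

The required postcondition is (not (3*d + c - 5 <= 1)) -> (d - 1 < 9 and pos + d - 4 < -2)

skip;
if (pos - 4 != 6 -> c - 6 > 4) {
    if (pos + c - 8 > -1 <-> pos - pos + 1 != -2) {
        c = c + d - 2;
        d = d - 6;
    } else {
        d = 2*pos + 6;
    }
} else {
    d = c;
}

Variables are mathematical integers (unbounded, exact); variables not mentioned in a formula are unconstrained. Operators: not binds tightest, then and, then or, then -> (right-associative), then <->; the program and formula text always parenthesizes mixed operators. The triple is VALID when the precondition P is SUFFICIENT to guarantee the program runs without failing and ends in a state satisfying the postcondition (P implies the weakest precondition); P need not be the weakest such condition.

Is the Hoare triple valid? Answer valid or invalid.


Working backward. After the program, the postcondition (not (3*d + c - 5 <= 1)) -> (d - 1 < 9 and pos + d - 4 < -2) must hold; in canonical form it is (not (c + 3*d <= 6)) -> (d < 10 and d + pos < 2).
Then branch requires (c + pos > 7 -> ((not (c + 4*d <= 26)) -> (d < 16 and d + pos < 8))) and ((not (c + pos > 7)) -> ((not (c + 6*pos <= -12)) -> (2*pos < 4 and 3*pos < -4))); else branch requires (not (4*c <= 6)) -> (c < 10 and c + pos < 2).
Before the if: ((pos != 10 -> c > 10) -> ((c + pos > 7 -> ((not (c + 4*d <= 26)) -> (d < 16 and d + pos < 8))) and ((not (c + pos > 7)) -> ((not (c + 6*pos <= -12)) -> (2*pos < 4 and 3*pos < -4))))) and ((not (pos != 10 -> c > 10)) -> ((not (4*c <= 6)) -> (c < 10 and c + pos < 2)))
Before skip: ((pos != 10 -> c > 10) -> ((c + pos > 7 -> ((not (c + 4*d <= 26)) -> (d < 16 and d + pos < 8))) and ((not (c + pos > 7)) -> ((not (c + 6*pos <= -12)) -> (2*pos < 4 and 3*pos < -4))))) and ((not (pos != 10 -> c > 10)) -> ((not (4*c <= 6)) -> (c < 10 and c + pos < 2)))
The weakest precondition is ((pos != 10 -> c > 10) -> ((c + pos > 7 -> ((not (c + 4*d <= 26)) -> (d < 16 and d + pos < 8))) and ((not (c + pos > 7)) -> ((not (c + 6*pos <= -12)) -> (2*pos < 4 and 3*pos < -4))))) and ((not (pos != 10 -> c > 10)) -> ((not (4*c <= 6)) -> (c < 10 and c + pos < 2))).
Check whether ((pos != 10 -> c > 10) -> ((c + pos > 7 -> ((not (c + 4*d <= 26)) -> (d < 16 and d + pos < 8))) and ((not (c + pos > 7)) -> ((not (c + 6*pos <= -12)) -> (2*pos < 4 and 3*pos < -4))))) and ((not (pos != 10 -> c > 10)) -> ((not (4*c <= 10)) -> (c < 10 and c + pos < 2))) implies it.
Countermodel: at the initial state c = 2, d = 0, pos = 0, the precondition holds but the weakest precondition fails.
Answer: invalid


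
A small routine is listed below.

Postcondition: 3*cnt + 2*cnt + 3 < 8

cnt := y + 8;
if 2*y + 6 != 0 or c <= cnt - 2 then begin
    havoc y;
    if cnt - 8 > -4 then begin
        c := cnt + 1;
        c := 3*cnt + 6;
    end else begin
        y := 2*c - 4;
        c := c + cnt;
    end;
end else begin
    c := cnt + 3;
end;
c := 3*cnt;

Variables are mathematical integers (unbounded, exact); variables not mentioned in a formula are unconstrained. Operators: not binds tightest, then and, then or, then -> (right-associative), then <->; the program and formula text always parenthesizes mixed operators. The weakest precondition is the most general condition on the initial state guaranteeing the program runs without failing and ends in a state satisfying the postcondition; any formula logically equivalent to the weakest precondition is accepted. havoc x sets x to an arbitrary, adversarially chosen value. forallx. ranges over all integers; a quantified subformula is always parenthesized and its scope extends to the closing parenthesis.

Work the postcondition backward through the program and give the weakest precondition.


Working backward. After the program, the postcondition 3*cnt + 2*cnt + 3 < 8 must hold; in canonical form it is 5*cnt < 5.
Before c := 3*cnt: 5*cnt < 5
Then branch requires (cnt > 4 -> 5*cnt < 5) and ((not (cnt > 4)) -> 5*cnt < 5); else branch requires 5*cnt < 5.
Before the if: ((2*y != -6 or c <= cnt - 2) -> ((cnt > 4 -> 5*cnt < 5) and ((not (cnt > 4)) -> 5*cnt < 5))) and ((not (2*y != -6 or c <= cnt - 2)) -> 5*cnt < 5)
Before cnt := y + 8: ((2*y != -6 or c <= y + 6) -> ((y > -4 -> 5*y < -35) and ((not (y > -4)) -> 5*y < -35))) and ((not (2*y != -6 or c <= y + 6)) -> 5*y < -35)
Answer: WP = ((2*y != -6 or c <= y + 6) -> ((y > -4 -> 5*y < -35) and ((not (y > -4)) -> 5*y < -35))) and ((not (2*y != -6 or c <= y + 6)) -> 5*y < -35)


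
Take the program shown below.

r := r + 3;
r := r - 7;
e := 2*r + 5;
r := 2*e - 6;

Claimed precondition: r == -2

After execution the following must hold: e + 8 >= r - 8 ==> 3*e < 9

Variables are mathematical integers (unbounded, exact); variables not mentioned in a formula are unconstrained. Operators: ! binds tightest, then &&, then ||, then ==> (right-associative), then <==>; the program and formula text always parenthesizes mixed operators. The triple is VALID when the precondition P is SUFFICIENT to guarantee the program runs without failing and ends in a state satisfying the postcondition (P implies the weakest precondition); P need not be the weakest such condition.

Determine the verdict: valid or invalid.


Working backward. After the program, the postcondition e + 8 >= r - 8 ==> 3*e < 9 must hold; in canonical form it is e >= r - 16 ==> 3*e < 9.
Before r := 2*e - 6: e <= 22 ==> 3*e < 9
Before e := 2*r + 5: 2*r <= 17 ==> 6*r < -6
Before r := r - 7: 2*r <= 31 ==> 6*r < 36
Before r := r + 3: 2*r <= 25 ==> 6*r < 18
The weakest precondition is 2*r <= 25 ==> 6*r < 18.
Check whether r == -2 implies it.
Every state satisfying the precondition satisfies the weakest precondition: the implication holds.
Answer: valid


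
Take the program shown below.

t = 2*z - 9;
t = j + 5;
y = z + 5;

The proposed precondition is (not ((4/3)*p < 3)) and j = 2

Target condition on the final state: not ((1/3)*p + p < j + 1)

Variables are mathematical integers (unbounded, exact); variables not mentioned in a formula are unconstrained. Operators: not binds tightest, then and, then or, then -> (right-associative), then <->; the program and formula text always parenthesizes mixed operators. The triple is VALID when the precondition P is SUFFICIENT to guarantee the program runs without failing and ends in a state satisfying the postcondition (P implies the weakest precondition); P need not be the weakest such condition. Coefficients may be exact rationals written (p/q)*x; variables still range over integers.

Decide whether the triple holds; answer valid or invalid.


Working backward. After the program, the postcondition not ((1/3)*p + p < j + 1) must hold; in canonical form it is not ((4/3)*p < j + 1).
Before y := z + 5: not ((4/3)*p < j + 1)
Before t := j + 5: not ((4/3)*p < j + 1)
Before t := 2*z - 9: not ((4/3)*p < j + 1)
The weakest precondition is not ((4/3)*p < j + 1).
Check whether (not ((4/3)*p < 3)) and j = 2 implies it.
Every state satisfying the precondition satisfies the weakest precondition: the implication holds.
Answer: valid


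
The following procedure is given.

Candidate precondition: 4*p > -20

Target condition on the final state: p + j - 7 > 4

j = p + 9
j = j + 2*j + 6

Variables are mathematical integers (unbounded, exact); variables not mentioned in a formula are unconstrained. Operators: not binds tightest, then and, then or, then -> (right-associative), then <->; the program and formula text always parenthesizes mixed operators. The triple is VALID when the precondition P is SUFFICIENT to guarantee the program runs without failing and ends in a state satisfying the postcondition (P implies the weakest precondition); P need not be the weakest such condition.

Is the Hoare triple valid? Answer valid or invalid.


Working backward. After the program, the postcondition p + j - 7 > 4 must hold; in canonical form it is j + p > 11.
Before j := j + 2*j + 6: 3*j + p > 5
Before j := p + 9: 4*p > -22
The weakest precondition is 4*p > -22.
Check whether 4*p > -20 implies it.
Every state satisfying the precondition satisfies the weakest precondition: the implication holds.
Answer: valid


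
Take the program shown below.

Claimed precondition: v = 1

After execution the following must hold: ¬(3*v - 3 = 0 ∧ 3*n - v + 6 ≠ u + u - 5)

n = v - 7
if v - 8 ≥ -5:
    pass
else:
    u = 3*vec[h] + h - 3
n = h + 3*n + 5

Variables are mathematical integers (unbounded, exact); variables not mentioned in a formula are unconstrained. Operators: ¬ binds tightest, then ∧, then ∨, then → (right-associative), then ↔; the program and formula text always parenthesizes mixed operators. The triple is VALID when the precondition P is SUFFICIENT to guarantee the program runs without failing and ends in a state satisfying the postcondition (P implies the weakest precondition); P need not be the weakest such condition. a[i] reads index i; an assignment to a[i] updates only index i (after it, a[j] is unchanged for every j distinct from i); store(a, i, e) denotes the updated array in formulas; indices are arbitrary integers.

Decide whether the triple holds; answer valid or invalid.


Working backward. After the program, the postcondition ¬(3*v - 3 = 0 ∧ 3*n - v + 6 ≠ u + u - 5) must hold; in canonical form it is ¬(3*v = 3 ∧ 3*n ≠ 2*u + v - 11).
Before n := h + 3*n + 5: ¬(3*v = 3 ∧ 3*h + 9*n ≠ 2*u + v - 26)
Then branch requires ¬(3*v = 3 ∧ 3*h + 9*n ≠ 2*u + v - 26); else branch requires ¬(3*v = 3 ∧ h + 9*n ≠ 6*vec[h] + v - 32).
Before the if: (v ≥ 3 → (¬(3*v = 3 ∧ 3*h + 9*n ≠ 2*u + v - 26))) ∧ ((¬(v ≥ 3)) → (¬(3*v = 3 ∧ h + 9*n ≠ 6*vec[h] + v - 32)))
Before n := v - 7: (v ≥ 3 → (¬(3*v = 3 ∧ 3*h + 8*v ≠ 2*u + 37))) ∧ ((¬(v ≥ 3)) → (¬(3*v = 3 ∧ h + 8*v ≠ 6*vec[h] + 31)))
The weakest precondition is (v ≥ 3 → (¬(3*v = 3 ∧ 3*h + 8*v ≠ 2*u + 37))) ∧ ((¬(v ≥ 3)) → (¬(3*v = 3 ∧ h + 8*v ≠ 6*vec[h] + 31))).
Check whether v = 1 implies it.
Countermodel: at the initial state h = 24, u = 0, v = 1, vec = {[24] = 0, elsewhere 0}, the precondition holds but the weakest precondition fails.
Answer: invalid


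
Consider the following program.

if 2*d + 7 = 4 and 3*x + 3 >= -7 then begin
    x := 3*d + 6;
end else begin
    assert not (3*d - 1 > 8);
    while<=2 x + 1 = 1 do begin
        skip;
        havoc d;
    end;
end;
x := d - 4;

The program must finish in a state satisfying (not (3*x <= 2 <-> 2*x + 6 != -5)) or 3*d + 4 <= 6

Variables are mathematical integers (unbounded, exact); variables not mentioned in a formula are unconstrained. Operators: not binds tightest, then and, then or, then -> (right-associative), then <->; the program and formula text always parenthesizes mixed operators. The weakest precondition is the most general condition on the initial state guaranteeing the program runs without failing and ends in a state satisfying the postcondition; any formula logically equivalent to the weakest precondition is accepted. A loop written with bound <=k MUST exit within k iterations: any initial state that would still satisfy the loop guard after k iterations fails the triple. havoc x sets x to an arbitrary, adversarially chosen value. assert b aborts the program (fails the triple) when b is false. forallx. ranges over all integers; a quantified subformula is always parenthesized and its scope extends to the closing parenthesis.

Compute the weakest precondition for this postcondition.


Working backward. After the program, the postcondition (not (3*x <= 2 <-> 2*x + 6 != -5)) or 3*d + 4 <= 6 must hold; in canonical form it is (not (3*x <= 2 <-> 2*x != -11)) or 3*d <= 2.
Before x := d - 4: (not (3*d <= 14 <-> 2*d != -3)) or 3*d <= 2
Then branch requires (not (3*d <= 14 <-> 2*d != -3)) or 3*d <= 2; else branch requires (not (3*d > 9)) and (x = 0 -> (forall d_2. ((x = 0 -> (forall d_1. ((not (x = 0)) and ((not (3*d_1 <= 14 <-> 2*d_1 != -3)) or 3*d_1 <= 2)))) and ((not (x = 0)) -> ((not (3*d_2 <= 14 <-> 2*d_2 != -3)) or 3*d_2 <= 2))))) and ((not (x = 0)) -> ((not (3*d <= 14 <-> 2*d != -3)) or 3*d <= 2)).
Before the if: ((2*d = -3 and 3*x >= -10) -> ((not (3*d <= 14 <-> 2*d != -3)) or 3*d <= 2)) and ((not (2*d = -3 and 3*x >= -10)) -> ((not (3*d > 9)) and (x = 0 -> (forall d_2. ((x = 0 -> (forall d_1. ((not (x = 0)) and ((not (3*d_1 <= 14 <-> 2*d_1 != -3)) or 3*d_1 <= 2)))) and ((not (x = 0)) -> ((not (3*d_2 <= 14 <-> 2*d_2 != -3)) or 3*d_2 <= 2))))) and ((not (x = 0)) -> ((not (3*d <= 14 <-> 2*d != -3)) or 3*d <= 2))))
Answer: WP = ((2*d = -3 and 3*x >= -10) -> ((not (3*d <= 14 <-> 2*d != -3)) or 3*d <= 2)) and ((not (2*d = -3 and 3*x >= -10)) -> ((not (3*d > 9)) and (x = 0 -> (forall d_2. ((x = 0 -> (forall d_1. ((not (x = 0)) and ((not (3*d_1 <= 14 <-> 2*d_1 != -3)) or 3*d_1 <= 2)))) and ((not (x = 0)) -> ((not (3*d_2 <= 14 <-> 2*d_2 != -3)) or 3*d_2 <= 2))))) and ((not (x = 0)) -> ((not (3*d <= 14 <-> 2*d != -3)) or 3*d <= 2))))


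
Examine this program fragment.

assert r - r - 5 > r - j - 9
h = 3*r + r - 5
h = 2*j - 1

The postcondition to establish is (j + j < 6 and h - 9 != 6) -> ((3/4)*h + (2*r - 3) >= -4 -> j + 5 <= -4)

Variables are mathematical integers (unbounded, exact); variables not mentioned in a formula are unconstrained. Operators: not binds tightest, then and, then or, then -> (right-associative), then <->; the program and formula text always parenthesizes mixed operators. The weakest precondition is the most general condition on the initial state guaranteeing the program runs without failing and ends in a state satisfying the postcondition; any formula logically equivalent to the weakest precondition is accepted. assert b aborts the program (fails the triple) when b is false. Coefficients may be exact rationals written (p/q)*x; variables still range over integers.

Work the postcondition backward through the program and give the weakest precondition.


Working backward. After the program, the postcondition (j + j < 6 and h - 9 != 6) -> ((3/4)*h + (2*r - 3) >= -4 -> j + 5 <= -4) must hold; in canonical form it is (2*j < 6 and h != 15) -> ((3/4)*h + 2*r >= -1 -> j <= -9).
Before h := 2*j - 1: (2*j < 6 and 2*j != 16) -> ((3/2)*j + 2*r >= -1/4 -> j <= -9)
Before h := 3*r + r - 5: (2*j < 6 and 2*j != 16) -> ((3/2)*j + 2*r >= -1/4 -> j <= -9)
Before assert r - r - 5 > r - j - 9: j > r - 4 and ((2*j < 6 and 2*j != 16) -> ((3/2)*j + 2*r >= -1/4 -> j <= -9))
Answer: WP = j > r - 4 and ((2*j < 6 and 2*j != 16) -> ((3/2)*j + 2*r >= -1/4 -> j <= -9))


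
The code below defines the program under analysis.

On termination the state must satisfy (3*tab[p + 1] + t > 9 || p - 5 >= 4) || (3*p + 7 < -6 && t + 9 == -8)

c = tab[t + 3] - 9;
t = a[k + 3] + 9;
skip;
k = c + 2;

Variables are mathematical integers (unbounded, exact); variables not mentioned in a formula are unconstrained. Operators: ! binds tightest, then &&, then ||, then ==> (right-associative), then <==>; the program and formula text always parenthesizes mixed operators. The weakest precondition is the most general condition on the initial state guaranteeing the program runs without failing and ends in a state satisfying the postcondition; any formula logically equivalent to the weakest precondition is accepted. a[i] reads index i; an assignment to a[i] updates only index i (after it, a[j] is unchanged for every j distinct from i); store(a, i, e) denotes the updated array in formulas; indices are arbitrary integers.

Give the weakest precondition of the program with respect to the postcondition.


Working backward. After the program, the postcondition (3*tab[p + 1] + t > 9 || p - 5 >= 4) || (3*p + 7 < -6 && t + 9 == -8) must hold; in canonical form it is 3*tab[p + 1] + t > 9 || p >= 9 || (3*p < -13 && t == -17).
Before k := c + 2: 3*tab[p + 1] + t > 9 || p >= 9 || (3*p < -13 && t == -17)
Before skip: 3*tab[p + 1] + t > 9 || p >= 9 || (3*p < -13 && t == -17)
Before t := a[k + 3] + 9: a[k + 3] + 3*tab[p + 1] > 0 || p >= 9 || (3*p < -13 && a[k + 3] == -26)
Before c := tab[t + 3] - 9: a[k + 3] + 3*tab[p + 1] > 0 || p >= 9 || (3*p < -13 && a[k + 3] == -26)
Answer: WP = a[k + 3] + 3*tab[p + 1] > 0 || p >= 9 || (3*p < -13 && a[k + 3] == -26)


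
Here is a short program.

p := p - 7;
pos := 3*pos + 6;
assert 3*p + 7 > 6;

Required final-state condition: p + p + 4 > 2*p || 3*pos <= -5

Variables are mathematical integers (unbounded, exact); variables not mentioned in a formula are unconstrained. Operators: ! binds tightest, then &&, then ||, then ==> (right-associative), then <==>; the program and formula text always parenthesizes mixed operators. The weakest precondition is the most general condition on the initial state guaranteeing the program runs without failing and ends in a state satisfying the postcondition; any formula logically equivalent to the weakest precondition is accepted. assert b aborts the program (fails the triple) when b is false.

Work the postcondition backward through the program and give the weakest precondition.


Working backward. After the program, the postcondition p + p + 4 > 2*p || 3*pos <= -5 must hold; in canonical form it is true.
Before assert 3*p + 7 > 6: 3*p > -1
Before pos := 3*pos + 6: 3*p > -1
Before p := p - 7: 3*p > 20
Answer: WP = 3*p > 20


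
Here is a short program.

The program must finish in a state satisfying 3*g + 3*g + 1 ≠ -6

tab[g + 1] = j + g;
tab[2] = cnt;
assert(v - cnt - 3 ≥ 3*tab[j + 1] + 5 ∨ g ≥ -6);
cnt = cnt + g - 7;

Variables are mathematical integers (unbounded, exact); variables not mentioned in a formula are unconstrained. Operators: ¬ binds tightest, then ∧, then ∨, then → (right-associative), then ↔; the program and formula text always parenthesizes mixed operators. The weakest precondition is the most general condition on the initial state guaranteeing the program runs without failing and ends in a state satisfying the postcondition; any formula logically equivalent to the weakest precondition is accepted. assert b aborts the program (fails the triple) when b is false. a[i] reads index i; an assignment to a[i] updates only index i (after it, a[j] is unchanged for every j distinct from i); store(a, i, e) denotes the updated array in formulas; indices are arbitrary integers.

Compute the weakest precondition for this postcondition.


Working backward. After the program, the postcondition 3*g + 3*g + 1 ≠ -6 must hold; in canonical form it is 6*g ≠ -7.
Before cnt := cnt + g - 7: 6*g ≠ -7
Before assert v - cnt - 3 ≥ 3*tab[j + 1] + 5 ∨ g ≥ -6: (v ≥ 3*tab[j + 1] + cnt + 8 ∨ g ≥ -6) ∧ 6*g ≠ -7
Before tab[2] := cnt: (v ≥ 3*store(tab, 2, cnt)[j + 1] + cnt + 8 ∨ g ≥ -6) ∧ 6*g ≠ -7
Before tab[g + 1] := j + g: (v ≥ 3*store(store(tab, g + 1, g + j), 2, cnt)[j + 1] + cnt + 8 ∨ g ≥ -6) ∧ 6*g ≠ -7
Answer: WP = (v ≥ 3*store(store(tab, g + 1, g + j), 2, cnt)[j + 1] + cnt + 8 ∨ g ≥ -6) ∧ 6*g ≠ -7


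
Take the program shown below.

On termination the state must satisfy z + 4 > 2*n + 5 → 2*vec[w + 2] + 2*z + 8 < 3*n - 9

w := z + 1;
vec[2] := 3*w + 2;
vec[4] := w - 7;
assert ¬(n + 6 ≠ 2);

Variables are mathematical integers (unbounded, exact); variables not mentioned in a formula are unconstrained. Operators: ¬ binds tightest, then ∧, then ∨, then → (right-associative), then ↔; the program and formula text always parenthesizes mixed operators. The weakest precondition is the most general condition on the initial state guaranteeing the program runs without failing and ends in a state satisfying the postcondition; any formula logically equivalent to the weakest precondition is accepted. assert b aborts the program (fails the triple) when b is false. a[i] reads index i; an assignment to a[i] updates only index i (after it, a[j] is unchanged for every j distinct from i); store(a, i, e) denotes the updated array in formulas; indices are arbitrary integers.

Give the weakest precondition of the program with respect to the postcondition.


Working backward. After the program, the postcondition z + 4 > 2*n + 5 → 2*vec[w + 2] + 2*z + 8 < 3*n - 9 must hold; in canonical form it is z > 2*n + 1 → 2*vec[w + 2] + 2*z < 3*n - 17.
Before assert ¬(n + 6 ≠ 2): (¬(n ≠ -4)) ∧ (z > 2*n + 1 → 2*vec[w + 2] + 2*z < 3*n - 17)
Before vec[4] := w - 7: (¬(n ≠ -4)) ∧ (z > 2*n + 1 → 2*store(vec, 4, w - 7)[w + 2] + 2*z < 3*n - 17)
Before vec[2] := 3*w + 2: (¬(n ≠ -4)) ∧ (z > 2*n + 1 → 2*store(store(vec, 2, 3*w + 2), 4, w - 7)[w + 2] + 2*z < 3*n - 17)
Before w := z + 1: (¬(n ≠ -4)) ∧ (z > 2*n + 1 → 2*store(store(vec, 2, 3*z + 5), 4, z - 6)[z + 3] + 2*z < 3*n - 17)
Answer: WP = (¬(n ≠ -4)) ∧ (z > 2*n + 1 → 2*store(store(vec, 2, 3*z + 5), 4, z - 6)[z + 3] + 2*z < 3*n - 17)


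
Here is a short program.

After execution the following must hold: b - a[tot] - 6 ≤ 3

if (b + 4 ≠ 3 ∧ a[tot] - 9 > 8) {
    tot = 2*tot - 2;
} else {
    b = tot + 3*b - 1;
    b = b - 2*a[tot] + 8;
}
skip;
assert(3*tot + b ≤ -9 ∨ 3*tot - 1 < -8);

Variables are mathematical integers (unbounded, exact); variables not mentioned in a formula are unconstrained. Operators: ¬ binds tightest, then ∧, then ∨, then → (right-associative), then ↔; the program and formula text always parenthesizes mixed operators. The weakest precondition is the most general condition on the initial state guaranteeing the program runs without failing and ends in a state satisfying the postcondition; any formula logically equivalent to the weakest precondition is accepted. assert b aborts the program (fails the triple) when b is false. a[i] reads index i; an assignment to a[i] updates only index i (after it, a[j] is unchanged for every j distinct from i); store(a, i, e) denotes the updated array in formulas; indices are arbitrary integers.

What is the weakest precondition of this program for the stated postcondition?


Working backward. After the program, the postcondition b - a[tot] - 6 ≤ 3 must hold; in canonical form it is b ≤ a[tot] + 9.
Before assert 3*tot + b ≤ -9 ∨ 3*tot - 1 < -8: (b + 3*tot ≤ -9 ∨ 3*tot < -7) ∧ b ≤ a[tot] + 9
Before skip: (b + 3*tot ≤ -9 ∨ 3*tot < -7) ∧ b ≤ a[tot] + 9
Then branch requires (b + 6*tot ≤ -3 ∨ 6*tot < -1) ∧ b ≤ a[2*tot - 2] + 9; else branch requires (3*b + 4*tot ≤ 2*a[tot] - 16 ∨ 3*tot < -7) ∧ 3*b + tot ≤ 3*a[tot] + 2.
Before the if: ((b ≠ -1 ∧ a[tot] > 17) → ((b + 6*tot ≤ -3 ∨ 6*tot < -1) ∧ b ≤ a[2*tot - 2] + 9)) ∧ ((¬(b ≠ -1 ∧ a[tot] > 17)) → ((3*b + 4*tot ≤ 2*a[tot] - 16 ∨ 3*tot < -7) ∧ 3*b + tot ≤ 3*a[tot] + 2))
Answer: WP = ((b ≠ -1 ∧ a[tot] > 17) → ((b + 6*tot ≤ -3 ∨ 6*tot < -1) ∧ b ≤ a[2*tot - 2] + 9)) ∧ ((¬(b ≠ -1 ∧ a[tot] > 17)) → ((3*b + 4*tot ≤ 2*a[tot] - 16 ∨ 3*tot < -7) ∧ 3*b + tot ≤ 3*a[tot] + 2))


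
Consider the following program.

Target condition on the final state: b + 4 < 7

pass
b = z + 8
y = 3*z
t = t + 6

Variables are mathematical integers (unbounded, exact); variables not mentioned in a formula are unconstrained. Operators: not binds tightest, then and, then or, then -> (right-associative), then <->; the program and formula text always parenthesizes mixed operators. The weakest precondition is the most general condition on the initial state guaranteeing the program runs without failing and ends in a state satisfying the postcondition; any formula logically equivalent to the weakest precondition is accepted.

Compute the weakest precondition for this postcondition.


Working backward. After the program, the postcondition b + 4 < 7 must hold; in canonical form it is b < 3.
Before t := t + 6: b < 3
Before y := 3*z: b < 3
Before b := z + 8: z < -5
Before skip: z < -5
Answer: WP = z < -5


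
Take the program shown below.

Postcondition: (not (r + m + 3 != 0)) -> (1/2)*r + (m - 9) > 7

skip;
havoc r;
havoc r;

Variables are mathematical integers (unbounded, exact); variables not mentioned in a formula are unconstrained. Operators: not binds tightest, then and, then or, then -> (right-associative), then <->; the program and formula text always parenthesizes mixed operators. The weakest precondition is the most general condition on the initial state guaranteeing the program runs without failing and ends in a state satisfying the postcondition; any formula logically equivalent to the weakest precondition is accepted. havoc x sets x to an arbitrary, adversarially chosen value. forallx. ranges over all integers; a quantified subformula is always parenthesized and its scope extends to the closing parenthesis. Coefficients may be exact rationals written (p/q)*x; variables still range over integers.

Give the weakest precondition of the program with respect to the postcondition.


Working backward. After the program, the postcondition (not (r + m + 3 != 0)) -> (1/2)*r + (m - 9) > 7 must hold; in canonical form it is (not (m + r != -3)) -> m + (1/2)*r > 16.
Before havoc r: forall r_1. ((not (m + r_1 != -3)) -> m + (1/2)*r_1 > 16)
Before havoc r: forall r_1. ((not (m + r_1 != -3)) -> m + (1/2)*r_1 > 16)
Before skip: forall r_1. ((not (m + r_1 != -3)) -> m + (1/2)*r_1 > 16)
Answer: WP = forall r_1. ((not (m + r_1 != -3)) -> m + (1/2)*r_1 > 16)


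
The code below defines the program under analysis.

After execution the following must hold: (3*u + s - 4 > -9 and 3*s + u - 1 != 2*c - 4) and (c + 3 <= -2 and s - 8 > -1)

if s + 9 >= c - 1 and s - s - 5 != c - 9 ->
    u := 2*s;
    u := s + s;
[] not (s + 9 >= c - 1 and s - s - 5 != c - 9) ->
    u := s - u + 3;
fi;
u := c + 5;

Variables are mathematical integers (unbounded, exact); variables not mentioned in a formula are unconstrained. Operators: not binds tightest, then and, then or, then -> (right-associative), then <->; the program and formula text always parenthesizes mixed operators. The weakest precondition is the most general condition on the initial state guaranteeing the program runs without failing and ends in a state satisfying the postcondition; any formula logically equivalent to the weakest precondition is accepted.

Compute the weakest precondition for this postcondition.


Working backward. After the program, the postcondition (3*u + s - 4 > -9 and 3*s + u - 1 != 2*c - 4) and (c + 3 <= -2 and s - 8 > -1) must hold; in canonical form it is s + 3*u > -5 and 3*s + u != 2*c - 3 and c <= -5 and s > 7.
Before u := c + 5: 3*c + s > -20 and 3*s != c - 8 and c <= -5 and s > 7
Then branch requires 3*c + s > -20 and 3*s != c - 8 and c <= -5 and s > 7; else branch requires 3*c + s > -20 and 3*s != c - 8 and c <= -5 and s > 7.
Before the if: ((s >= c - 10 and c != 4) -> (3*c + s > -20 and 3*s != c - 8 and c <= -5 and s > 7)) and ((not (s >= c - 10 and c != 4)) -> (3*c + s > -20 and 3*s != c - 8 and c <= -5 and s > 7))
Answer: WP = ((s >= c - 10 and c != 4) -> (3*c + s > -20 and 3*s != c - 8 and c <= -5 and s > 7)) and ((not (s >= c - 10 and c != 4)) -> (3*c + s > -20 and 3*s != c - 8 and c <= -5 and s > 7))


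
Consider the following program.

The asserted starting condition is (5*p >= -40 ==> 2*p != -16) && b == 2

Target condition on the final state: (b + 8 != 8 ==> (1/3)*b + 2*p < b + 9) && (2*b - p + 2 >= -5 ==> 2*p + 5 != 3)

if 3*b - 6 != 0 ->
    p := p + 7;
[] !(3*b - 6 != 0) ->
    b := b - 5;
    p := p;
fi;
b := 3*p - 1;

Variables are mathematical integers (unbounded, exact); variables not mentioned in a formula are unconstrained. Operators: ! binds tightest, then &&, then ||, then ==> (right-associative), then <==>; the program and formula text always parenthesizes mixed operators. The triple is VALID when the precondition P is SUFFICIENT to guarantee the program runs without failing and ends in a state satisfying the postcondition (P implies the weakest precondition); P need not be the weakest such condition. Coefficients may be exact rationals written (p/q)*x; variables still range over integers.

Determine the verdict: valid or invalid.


Working backward. After the program, the postcondition (b + 8 != 8 ==> (1/3)*b + 2*p < b + 9) && (2*b - p + 2 >= -5 ==> 2*p + 5 != 3) must hold; in canonical form it is (b != 0 ==> 2*p < (2/3)*b + 9) && (2*b >= p - 7 ==> 2*p != -2).
Before b := 3*p - 1: 5*p >= -5 ==> 2*p != -2
Then branch requires 5*p >= -40 ==> 2*p != -16; else branch requires 5*p >= -5 ==> 2*p != -2.
Before the if: (3*b != 6 ==> (5*p >= -40 ==> 2*p != -16)) && ((!(3*b != 6)) ==> (5*p >= -5 ==> 2*p != -2))
The weakest precondition is (3*b != 6 ==> (5*p >= -40 ==> 2*p != -16)) && ((!(3*b != 6)) ==> (5*p >= -5 ==> 2*p != -2)).
Check whether (5*p >= -40 ==> 2*p != -16) && b == 2 implies it.
Countermodel: at the initial state b = 2, p = -1, the precondition holds but the weakest precondition fails.
Answer: invalid


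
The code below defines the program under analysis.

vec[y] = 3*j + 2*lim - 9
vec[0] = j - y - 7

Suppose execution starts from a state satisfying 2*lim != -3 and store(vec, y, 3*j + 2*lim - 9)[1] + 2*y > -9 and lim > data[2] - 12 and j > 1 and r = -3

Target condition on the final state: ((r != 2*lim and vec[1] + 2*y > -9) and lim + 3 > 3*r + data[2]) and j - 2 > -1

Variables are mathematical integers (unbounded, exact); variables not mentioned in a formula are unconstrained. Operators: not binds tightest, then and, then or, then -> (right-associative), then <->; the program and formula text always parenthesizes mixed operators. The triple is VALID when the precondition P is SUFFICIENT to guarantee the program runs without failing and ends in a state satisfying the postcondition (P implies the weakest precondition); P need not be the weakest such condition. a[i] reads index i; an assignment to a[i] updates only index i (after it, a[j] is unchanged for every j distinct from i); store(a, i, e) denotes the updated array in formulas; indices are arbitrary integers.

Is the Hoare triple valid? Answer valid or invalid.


Working backward. After the program, the postcondition ((r != 2*lim and vec[1] + 2*y > -9) and lim + 3 > 3*r + data[2]) and j - 2 > -1 must hold; in canonical form it is r != 2*lim and vec[1] + 2*y > -9 and lim > data[2] + 3*r - 3 and j > 1.
Before vec[0] := j - y - 7: r != 2*lim and vec[1] + 2*y > -9 and lim > data[2] + 3*r - 3 and j > 1
Before vec[y] := 3*j + 2*lim - 9: r != 2*lim and store(vec, y, 3*j + 2*lim - 9)[1] + 2*y > -9 and lim > data[2] + 3*r - 3 and j > 1
The weakest precondition is r != 2*lim and store(vec, y, 3*j + 2*lim - 9)[1] + 2*y > -9 and lim > data[2] + 3*r - 3 and j > 1.
Check whether 2*lim != -3 and store(vec, y, 3*j + 2*lim - 9)[1] + 2*y > -9 and lim > data[2] - 12 and j > 1 and r = -3 implies it.
Every state satisfying the precondition satisfies the weakest precondition: the implication holds.
Answer: valid


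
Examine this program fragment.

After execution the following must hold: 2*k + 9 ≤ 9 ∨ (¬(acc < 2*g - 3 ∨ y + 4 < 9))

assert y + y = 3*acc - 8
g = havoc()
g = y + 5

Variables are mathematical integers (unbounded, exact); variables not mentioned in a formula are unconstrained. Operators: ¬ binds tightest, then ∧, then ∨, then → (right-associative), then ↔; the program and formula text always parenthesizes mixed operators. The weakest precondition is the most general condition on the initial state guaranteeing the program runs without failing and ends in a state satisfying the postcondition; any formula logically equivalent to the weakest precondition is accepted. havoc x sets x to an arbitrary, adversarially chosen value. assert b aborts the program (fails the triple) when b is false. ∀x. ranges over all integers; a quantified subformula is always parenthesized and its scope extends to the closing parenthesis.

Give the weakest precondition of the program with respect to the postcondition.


Working backward. After the program, the postcondition 2*k + 9 ≤ 9 ∨ (¬(acc < 2*g - 3 ∨ y + 4 < 9)) must hold; in canonical form it is 2*k ≤ 0 ∨ (¬(acc < 2*g - 3 ∨ y < 5)).
Before g := y + 5: 2*k ≤ 0 ∨ (¬(acc < 2*y + 7 ∨ y < 5))
Before havoc g: 2*k ≤ 0 ∨ (¬(acc < 2*y + 7 ∨ y < 5))
Before assert y + y = 3*acc - 8: 2*y = 3*acc - 8 ∧ (2*k ≤ 0 ∨ (¬(acc < 2*y + 7 ∨ y < 5)))
Answer: WP = 2*y = 3*acc - 8 ∧ (2*k ≤ 0 ∨ (¬(acc < 2*y + 7 ∨ y < 5)))
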